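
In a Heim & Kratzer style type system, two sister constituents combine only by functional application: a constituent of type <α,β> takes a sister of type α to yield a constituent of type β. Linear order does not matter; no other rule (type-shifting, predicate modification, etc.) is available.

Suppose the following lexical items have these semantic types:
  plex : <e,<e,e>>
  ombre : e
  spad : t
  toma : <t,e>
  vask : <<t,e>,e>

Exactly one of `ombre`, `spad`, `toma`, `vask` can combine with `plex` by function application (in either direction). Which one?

ombre — combines: plex : <e,<e,e>> takes ombre : e as argument, giving <e,e>.
spad : t — does not combine with plex.
toma : <t,e> — does not combine with plex.
vask : <<t,e>,e> — does not combine with plex.

ombre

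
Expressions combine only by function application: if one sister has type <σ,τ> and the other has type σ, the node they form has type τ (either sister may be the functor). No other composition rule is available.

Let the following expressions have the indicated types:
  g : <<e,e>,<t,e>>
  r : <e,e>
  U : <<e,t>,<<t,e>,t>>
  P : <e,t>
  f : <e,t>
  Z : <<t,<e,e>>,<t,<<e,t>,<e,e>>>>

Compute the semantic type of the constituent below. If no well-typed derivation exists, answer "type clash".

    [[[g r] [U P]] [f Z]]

type clash

[g r]: <<e,e>,<t,e>> applied to <e,e> yields <t,e>.
[U P]: <<e,t>,<<t,e>,t>> applied to <e,t> yields <<t,e>,t>.
[[g r] [U P]]: <<t,e>,t> applied to <t,e> yields t.
[f Z]: <e,t> and <<t,<e,e>>,<t,<<e,t>,<e,e>>>> cannot combine by function application — type clash.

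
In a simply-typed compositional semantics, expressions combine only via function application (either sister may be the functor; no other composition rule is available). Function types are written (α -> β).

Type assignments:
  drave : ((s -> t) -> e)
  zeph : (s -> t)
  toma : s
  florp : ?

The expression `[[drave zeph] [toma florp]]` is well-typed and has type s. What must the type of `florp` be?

(s -> (e -> s))

For [[drave zeph] [toma florp]] to have type s with [drave zeph] of type e, [toma florp] must be the function: [toma florp] : (e -> s).
For [toma florp] to have type (e -> s) with toma of type s, florp must be the function: florp : (s -> (e -> s)).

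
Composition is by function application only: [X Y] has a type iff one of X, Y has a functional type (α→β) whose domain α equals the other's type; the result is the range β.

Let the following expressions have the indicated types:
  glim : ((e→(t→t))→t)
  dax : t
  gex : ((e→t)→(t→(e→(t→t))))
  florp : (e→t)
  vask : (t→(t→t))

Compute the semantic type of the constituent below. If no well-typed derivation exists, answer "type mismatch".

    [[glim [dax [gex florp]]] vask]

(t→t)

At [gex florp], gex : ((e→t)→(t→(e→(t→t)))) takes florp : (e→t), giving (t→(e→(t→t))).
At [dax [gex florp]], [gex florp] : (t→(e→(t→t))) takes dax : t, giving (e→(t→t)).
At [glim [dax [gex florp]]], glim : ((e→(t→t))→t) takes [dax [gex florp]] : (e→(t→t)), giving t.
At [[glim [dax [gex florp]]] vask], vask : (t→(t→t)) takes [glim [dax [gex florp]]] : t, giving (t→t).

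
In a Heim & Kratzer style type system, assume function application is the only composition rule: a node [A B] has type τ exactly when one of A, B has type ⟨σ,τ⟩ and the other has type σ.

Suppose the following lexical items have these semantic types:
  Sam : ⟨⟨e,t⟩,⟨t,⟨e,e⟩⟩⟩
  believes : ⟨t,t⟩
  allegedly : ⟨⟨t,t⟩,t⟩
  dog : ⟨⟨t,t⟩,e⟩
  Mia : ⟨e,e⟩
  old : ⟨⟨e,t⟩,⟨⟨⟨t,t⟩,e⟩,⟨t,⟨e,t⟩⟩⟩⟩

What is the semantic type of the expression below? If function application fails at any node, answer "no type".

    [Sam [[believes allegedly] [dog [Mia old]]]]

no type

At [believes allegedly], allegedly : ⟨⟨t,t⟩,t⟩ takes believes : ⟨t,t⟩, giving t.
[Mia old]: ⟨e,e⟩ and ⟨⟨e,t⟩,⟨⟨⟨t,t⟩,e⟩,⟨t,⟨e,t⟩⟩⟩⟩ cannot combine by function application — type clash.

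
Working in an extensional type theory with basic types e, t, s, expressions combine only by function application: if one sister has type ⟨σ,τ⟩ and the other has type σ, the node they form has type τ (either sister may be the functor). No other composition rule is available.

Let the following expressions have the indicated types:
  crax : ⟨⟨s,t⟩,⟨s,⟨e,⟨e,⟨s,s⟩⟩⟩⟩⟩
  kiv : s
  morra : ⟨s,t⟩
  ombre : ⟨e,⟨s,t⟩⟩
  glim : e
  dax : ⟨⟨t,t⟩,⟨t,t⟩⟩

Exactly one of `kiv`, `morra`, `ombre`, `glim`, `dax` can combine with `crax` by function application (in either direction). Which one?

morra

kiv : s — neither side's domain matches the other.
morra — combines: crax : ⟨⟨s,t⟩,⟨s,⟨e,⟨e,⟨s,s⟩⟩⟩⟩⟩ takes morra : ⟨s,t⟩ as argument, giving ⟨s,⟨e,⟨e,⟨s,s⟩⟩⟩⟩.
ombre : ⟨e,⟨s,t⟩⟩ — neither side's domain matches the other.
glim : e — neither side's domain matches the other.
dax : ⟨⟨t,t⟩,⟨t,t⟩⟩ — neither side's domain matches the other.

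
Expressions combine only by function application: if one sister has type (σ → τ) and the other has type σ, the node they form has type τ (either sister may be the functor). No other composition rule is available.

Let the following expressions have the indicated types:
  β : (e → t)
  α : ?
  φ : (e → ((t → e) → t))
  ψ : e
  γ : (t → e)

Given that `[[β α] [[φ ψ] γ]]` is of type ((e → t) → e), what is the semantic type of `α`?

[[β α] [[φ ψ] γ]] must have type ((e → t) → e). The sister [[φ ψ] γ] has type t; that is not a function onto ((e → t) → e), so [β α] must be the functor, of type (t → ((e → t) → e)).
[β α] must have type (t → ((e → t) → e)). The sister β has type (e → t); that is not a function onto (t → ((e → t) → e)), so α must be the functor, of type ((e → t) → (t → ((e → t) → e))).

((e → t) → (t → ((e → t) → e)))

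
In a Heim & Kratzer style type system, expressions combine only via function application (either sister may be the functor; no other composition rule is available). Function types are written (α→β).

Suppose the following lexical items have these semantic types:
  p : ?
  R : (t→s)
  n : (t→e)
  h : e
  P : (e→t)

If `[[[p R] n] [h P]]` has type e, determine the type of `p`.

[[[p R] n] [h P]] is required to be e. [h P] : t cannot yield e as functor, so [[p R] n] : (t→e).
[[p R] n] is required to be (t→e). n : (t→e) cannot yield (t→e) as functor, so [p R] : ((t→e)→(t→e)).
[p R] is required to be ((t→e)→(t→e)). R : (t→s) cannot yield ((t→e)→(t→e)) as functor, so p : ((t→s)→((t→e)→(t→e))).

((t→s)→((t→e)→(t→e)))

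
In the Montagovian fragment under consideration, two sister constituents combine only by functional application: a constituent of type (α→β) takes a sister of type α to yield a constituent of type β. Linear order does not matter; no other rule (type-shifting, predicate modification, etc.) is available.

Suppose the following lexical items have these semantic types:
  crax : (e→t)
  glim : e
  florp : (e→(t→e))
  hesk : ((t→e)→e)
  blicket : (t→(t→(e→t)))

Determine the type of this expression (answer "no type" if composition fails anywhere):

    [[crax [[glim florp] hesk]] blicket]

(t→(e→t))

[glim florp]: florp is (e→(t→e)), glim is e; result (t→e).
[[glim florp] hesk]: hesk is ((t→e)→e), [glim florp] is (t→e); result e.
[crax [[glim florp] hesk]]: crax is (e→t), [[glim florp] hesk] is e; result t.
[[crax [[glim florp] hesk]] blicket]: blicket is (t→(t→(e→t))), [crax [[glim florp] hesk]] is t; result (t→(e→t)).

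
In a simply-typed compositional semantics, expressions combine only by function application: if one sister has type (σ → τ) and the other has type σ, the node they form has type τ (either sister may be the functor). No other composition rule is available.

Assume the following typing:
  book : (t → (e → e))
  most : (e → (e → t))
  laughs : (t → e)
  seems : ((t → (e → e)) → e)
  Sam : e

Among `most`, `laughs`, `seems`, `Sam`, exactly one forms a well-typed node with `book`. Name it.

seems

most : (e → (e → t)) — book needs t; most needs e; neither fits.
laughs : (t → e) — book needs t; laughs needs t; neither fits.
seems — combines: seems : ((t → (e → e)) → e) takes book : (t → (e → e)) as argument, giving e.
Sam : e — book needs t; Sam needs nothing (atomic); neither fits.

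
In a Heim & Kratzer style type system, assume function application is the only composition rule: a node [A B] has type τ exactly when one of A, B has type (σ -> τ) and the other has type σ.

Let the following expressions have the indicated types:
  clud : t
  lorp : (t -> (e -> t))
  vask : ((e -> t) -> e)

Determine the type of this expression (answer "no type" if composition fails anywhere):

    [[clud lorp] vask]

[clud lorp]: functor lorp : (t -> (e -> t)), argument clud : t; result (e -> t).
[[clud lorp] vask]: functor vask : ((e -> t) -> e), argument [clud lorp] : (e -> t); result e.

e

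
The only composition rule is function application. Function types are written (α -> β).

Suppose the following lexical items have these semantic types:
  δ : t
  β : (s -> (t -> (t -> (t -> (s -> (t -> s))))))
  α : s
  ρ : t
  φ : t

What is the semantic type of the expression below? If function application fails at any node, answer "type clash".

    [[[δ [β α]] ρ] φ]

(s -> (t -> s))

[β α]: functor β : (s -> (t -> (t -> (t -> (s -> (t -> s)))))), argument α : s; result (t -> (t -> (t -> (s -> (t -> s))))).
[δ [β α]]: functor [β α] : (t -> (t -> (t -> (s -> (t -> s))))), argument δ : t; result (t -> (t -> (s -> (t -> s)))).
[[δ [β α]] ρ]: functor [δ [β α]] : (t -> (t -> (s -> (t -> s)))), argument ρ : t; result (t -> (s -> (t -> s))).
[[[δ [β α]] ρ] φ]: functor [[δ [β α]] ρ] : (t -> (s -> (t -> s))), argument φ : t; result (s -> (t -> s)).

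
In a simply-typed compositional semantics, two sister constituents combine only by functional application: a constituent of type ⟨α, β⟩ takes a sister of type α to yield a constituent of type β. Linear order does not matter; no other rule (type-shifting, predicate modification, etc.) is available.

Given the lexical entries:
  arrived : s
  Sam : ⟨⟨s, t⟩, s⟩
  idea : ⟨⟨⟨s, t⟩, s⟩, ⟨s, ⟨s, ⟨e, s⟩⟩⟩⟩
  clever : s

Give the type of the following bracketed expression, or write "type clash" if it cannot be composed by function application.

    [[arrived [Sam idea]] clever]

⟨e, s⟩

[Sam idea] — idea of type ⟨⟨⟨s, t⟩, s⟩, ⟨s, ⟨s, ⟨e, s⟩⟩⟩⟩ combines with Sam of type ⟨⟨s, t⟩, s⟩: type ⟨s, ⟨s, ⟨e, s⟩⟩⟩.
[arrived [Sam idea]] — [Sam idea] of type ⟨s, ⟨s, ⟨e, s⟩⟩⟩ combines with arrived of type s: type ⟨s, ⟨e, s⟩⟩.
[[arrived [Sam idea]] clever] — [arrived [Sam idea]] of type ⟨s, ⟨e, s⟩⟩ combines with clever of type s: type ⟨e, s⟩.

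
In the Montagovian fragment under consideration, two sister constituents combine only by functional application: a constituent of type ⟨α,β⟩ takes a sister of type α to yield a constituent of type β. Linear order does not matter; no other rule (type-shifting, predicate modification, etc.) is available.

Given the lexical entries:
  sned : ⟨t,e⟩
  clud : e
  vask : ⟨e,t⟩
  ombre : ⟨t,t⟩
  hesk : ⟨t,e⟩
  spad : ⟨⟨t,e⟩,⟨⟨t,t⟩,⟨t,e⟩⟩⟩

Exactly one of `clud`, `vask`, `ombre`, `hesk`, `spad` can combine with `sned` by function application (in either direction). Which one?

spad

clud : e — does not combine with sned.
vask : ⟨e,t⟩ — does not combine with sned.
ombre : ⟨t,t⟩ — does not combine with sned.
hesk : ⟨t,e⟩ — does not combine with sned.
spad — combines: spad : ⟨⟨t,e⟩,⟨⟨t,t⟩,⟨t,e⟩⟩⟩ takes sned : ⟨t,e⟩ as argument, giving ⟨⟨t,t⟩,⟨t,e⟩⟩.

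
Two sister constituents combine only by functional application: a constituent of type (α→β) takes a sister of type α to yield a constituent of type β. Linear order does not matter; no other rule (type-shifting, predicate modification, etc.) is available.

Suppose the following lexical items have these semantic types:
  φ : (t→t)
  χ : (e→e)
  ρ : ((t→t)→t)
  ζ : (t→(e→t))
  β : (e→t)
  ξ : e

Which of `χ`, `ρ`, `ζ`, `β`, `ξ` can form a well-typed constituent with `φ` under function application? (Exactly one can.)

χ : (e→e) — no; φ wants t, and χ wants e.
ρ — combines: ρ : ((t→t)→t) takes φ : (t→t) as argument, giving t.
ζ : (t→(e→t)) — no; φ wants t, and ζ wants t.
β : (e→t) — no; φ wants t, and β wants e.
ξ : e — no; φ wants t, and ξ wants nothing (atomic).

ρ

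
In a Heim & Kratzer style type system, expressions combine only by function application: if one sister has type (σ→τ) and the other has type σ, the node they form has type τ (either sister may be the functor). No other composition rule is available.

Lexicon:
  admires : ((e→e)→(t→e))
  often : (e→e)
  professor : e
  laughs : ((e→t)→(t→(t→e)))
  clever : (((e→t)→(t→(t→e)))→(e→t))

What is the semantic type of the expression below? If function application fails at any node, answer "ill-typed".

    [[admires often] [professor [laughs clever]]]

[admires often] — admires of type ((e→e)→(t→e)) combines with often of type (e→e): type (t→e).
[laughs clever] — clever of type (((e→t)→(t→(t→e)))→(e→t)) combines with laughs of type ((e→t)→(t→(t→e))): type (e→t).
[professor [laughs clever]] — [laughs clever] of type (e→t) combines with professor of type e: type t.
[[admires often] [professor [laughs clever]]] — [admires often] of type (t→e) combines with [professor [laughs clever]] of type t: type e.

e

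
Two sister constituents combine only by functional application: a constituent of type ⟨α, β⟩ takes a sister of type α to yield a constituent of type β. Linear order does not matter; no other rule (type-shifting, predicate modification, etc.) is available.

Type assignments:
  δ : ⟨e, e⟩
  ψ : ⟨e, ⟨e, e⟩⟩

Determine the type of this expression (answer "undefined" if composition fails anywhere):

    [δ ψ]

[δ ψ]: ⟨e, e⟩ with ⟨e, ⟨e, e⟩⟩ — neither is a function whose domain matches the other; composition fails here.

undefined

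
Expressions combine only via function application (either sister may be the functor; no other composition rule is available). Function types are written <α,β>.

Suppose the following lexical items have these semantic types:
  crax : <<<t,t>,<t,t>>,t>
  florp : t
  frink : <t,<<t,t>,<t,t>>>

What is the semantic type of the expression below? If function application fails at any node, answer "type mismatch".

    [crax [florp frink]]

[florp frink]: frink is <t,<<t,t>,<t,t>>>, florp is t; result <<t,t>,<t,t>>.
[crax [florp frink]]: crax is <<<t,t>,<t,t>>,t>, [florp frink] is <<t,t>,<t,t>>; result t.

t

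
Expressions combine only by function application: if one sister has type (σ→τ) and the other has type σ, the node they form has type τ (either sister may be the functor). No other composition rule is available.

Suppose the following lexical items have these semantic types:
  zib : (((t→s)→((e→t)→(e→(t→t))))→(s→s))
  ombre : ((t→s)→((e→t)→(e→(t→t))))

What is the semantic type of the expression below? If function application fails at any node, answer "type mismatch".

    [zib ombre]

At [zib ombre], zib : (((t→s)→((e→t)→(e→(t→t))))→(s→s)) takes ombre : ((t→s)→((e→t)→(e→(t→t)))), giving (s→s).

(s→s)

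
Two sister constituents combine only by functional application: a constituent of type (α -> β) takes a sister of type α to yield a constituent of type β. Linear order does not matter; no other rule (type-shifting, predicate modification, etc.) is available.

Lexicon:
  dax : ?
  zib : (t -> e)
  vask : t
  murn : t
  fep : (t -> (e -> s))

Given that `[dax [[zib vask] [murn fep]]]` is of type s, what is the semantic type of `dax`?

(s -> s)

[dax [[zib vask] [murn fep]]] is required to be s. [[zib vask] [murn fep]] : s cannot yield s as functor, so dax : (s -> s).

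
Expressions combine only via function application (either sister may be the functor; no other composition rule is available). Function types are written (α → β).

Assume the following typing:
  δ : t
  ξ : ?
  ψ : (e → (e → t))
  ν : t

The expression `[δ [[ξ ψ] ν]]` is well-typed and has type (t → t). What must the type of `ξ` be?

((e → (e → t)) → (t → (t → (t → t))))

[δ [[ξ ψ] ν]] is required to be (t → t). δ : t cannot yield (t → t) as functor, so [[ξ ψ] ν] : (t → (t → t)).
[[ξ ψ] ν] is required to be (t → (t → t)). ν : t cannot yield (t → (t → t)) as functor, so [ξ ψ] : (t → (t → (t → t))).
[ξ ψ] is required to be (t → (t → (t → t))). ψ : (e → (e → t)) cannot yield (t → (t → (t → t))) as functor, so ξ : ((e → (e → t)) → (t → (t → (t → t)))).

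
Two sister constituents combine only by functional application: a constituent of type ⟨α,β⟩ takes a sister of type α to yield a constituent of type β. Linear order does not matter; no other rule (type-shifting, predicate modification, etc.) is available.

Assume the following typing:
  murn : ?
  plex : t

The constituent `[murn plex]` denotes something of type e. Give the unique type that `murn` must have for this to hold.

At [murn plex] (required: e): plex is t, which is not a function with range e; hence murn is the functor — type ⟨t,e⟩.

⟨t,e⟩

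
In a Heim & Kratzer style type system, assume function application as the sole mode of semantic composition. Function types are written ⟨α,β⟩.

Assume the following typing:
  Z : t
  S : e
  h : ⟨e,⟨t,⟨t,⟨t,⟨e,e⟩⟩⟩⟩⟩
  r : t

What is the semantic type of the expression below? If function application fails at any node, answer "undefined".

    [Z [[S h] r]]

⟨t,⟨e,e⟩⟩

[S h]: functor h : ⟨e,⟨t,⟨t,⟨t,⟨e,e⟩⟩⟩⟩⟩, argument S : e; result ⟨t,⟨t,⟨t,⟨e,e⟩⟩⟩⟩.
[[S h] r]: functor [S h] : ⟨t,⟨t,⟨t,⟨e,e⟩⟩⟩⟩, argument r : t; result ⟨t,⟨t,⟨e,e⟩⟩⟩.
[Z [[S h] r]]: functor [[S h] r] : ⟨t,⟨t,⟨e,e⟩⟩⟩, argument Z : t; result ⟨t,⟨e,e⟩⟩.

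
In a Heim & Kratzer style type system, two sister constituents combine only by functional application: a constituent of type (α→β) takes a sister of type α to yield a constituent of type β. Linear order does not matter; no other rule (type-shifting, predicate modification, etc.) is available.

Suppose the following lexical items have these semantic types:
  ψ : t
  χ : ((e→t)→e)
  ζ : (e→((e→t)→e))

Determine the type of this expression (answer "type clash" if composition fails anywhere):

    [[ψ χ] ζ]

type clash

[ψ χ]: t with ((e→t)→e) — neither is a function whose domain matches the other; composition fails here.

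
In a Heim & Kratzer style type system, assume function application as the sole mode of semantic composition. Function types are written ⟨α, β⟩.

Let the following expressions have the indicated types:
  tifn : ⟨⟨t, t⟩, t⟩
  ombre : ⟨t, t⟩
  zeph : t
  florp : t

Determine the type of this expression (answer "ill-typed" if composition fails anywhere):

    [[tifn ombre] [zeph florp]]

[tifn ombre]: functor tifn : ⟨⟨t, t⟩, t⟩, argument ombre : ⟨t, t⟩; result t.
At [zeph florp]: neither t nor t can take the other as argument; the node is ill-typed.

ill-typed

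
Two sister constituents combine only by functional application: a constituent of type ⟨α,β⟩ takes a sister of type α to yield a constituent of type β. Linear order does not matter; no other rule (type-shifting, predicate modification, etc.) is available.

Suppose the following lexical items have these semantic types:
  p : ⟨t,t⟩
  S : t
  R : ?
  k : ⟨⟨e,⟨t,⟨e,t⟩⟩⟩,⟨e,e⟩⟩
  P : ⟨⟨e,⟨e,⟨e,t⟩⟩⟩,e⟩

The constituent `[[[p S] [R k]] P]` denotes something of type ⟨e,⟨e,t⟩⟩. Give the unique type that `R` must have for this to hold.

At [[[p S] [R k]] P] (required: ⟨e,⟨e,t⟩⟩): P is ⟨⟨e,⟨e,⟨e,t⟩⟩⟩,e⟩, which is not a function with range ⟨e,⟨e,t⟩⟩; hence [[p S] [R k]] is the functor — type ⟨⟨⟨e,⟨e,⟨e,t⟩⟩⟩,e⟩,⟨e,⟨e,t⟩⟩⟩.
At [[p S] [R k]] (required: ⟨⟨⟨e,⟨e,⟨e,t⟩⟩⟩,e⟩,⟨e,⟨e,t⟩⟩⟩): [p S] is t, which is not a function with range ⟨⟨⟨e,⟨e,⟨e,t⟩⟩⟩,e⟩,⟨e,⟨e,t⟩⟩⟩; hence [R k] is the functor — type ⟨t,⟨⟨⟨e,⟨e,⟨e,t⟩⟩⟩,e⟩,⟨e,⟨e,t⟩⟩⟩⟩.
At [R k] (required: ⟨t,⟨⟨⟨e,⟨e,⟨e,t⟩⟩⟩,e⟩,⟨e,⟨e,t⟩⟩⟩⟩): k is ⟨⟨e,⟨t,⟨e,t⟩⟩⟩,⟨e,e⟩⟩, which is not a function with range ⟨t,⟨⟨⟨e,⟨e,⟨e,t⟩⟩⟩,e⟩,⟨e,⟨e,t⟩⟩⟩⟩; hence R is the functor — type ⟨⟨⟨e,⟨t,⟨e,t⟩⟩⟩,⟨e,e⟩⟩,⟨t,⟨⟨⟨e,⟨e,⟨e,t⟩⟩⟩,e⟩,⟨e,⟨e,t⟩⟩⟩⟩⟩.

⟨⟨⟨e,⟨t,⟨e,t⟩⟩⟩,⟨e,e⟩⟩,⟨t,⟨⟨⟨e,⟨e,⟨e,t⟩⟩⟩,e⟩,⟨e,⟨e,t⟩⟩⟩⟩⟩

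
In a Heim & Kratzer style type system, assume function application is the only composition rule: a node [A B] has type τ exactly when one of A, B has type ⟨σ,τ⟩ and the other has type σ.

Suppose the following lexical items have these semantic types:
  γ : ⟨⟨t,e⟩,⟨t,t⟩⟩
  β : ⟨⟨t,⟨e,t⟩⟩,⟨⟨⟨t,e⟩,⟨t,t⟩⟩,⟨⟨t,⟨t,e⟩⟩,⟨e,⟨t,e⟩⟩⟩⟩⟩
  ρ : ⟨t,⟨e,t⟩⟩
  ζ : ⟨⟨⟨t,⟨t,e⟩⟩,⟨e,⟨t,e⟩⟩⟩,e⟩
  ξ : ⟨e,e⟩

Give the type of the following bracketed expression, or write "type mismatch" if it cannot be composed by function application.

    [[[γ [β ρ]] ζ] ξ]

e

[β ρ]: β is ⟨⟨t,⟨e,t⟩⟩,⟨⟨⟨t,e⟩,⟨t,t⟩⟩,⟨⟨t,⟨t,e⟩⟩,⟨e,⟨t,e⟩⟩⟩⟩⟩, ρ is ⟨t,⟨e,t⟩⟩; result ⟨⟨⟨t,e⟩,⟨t,t⟩⟩,⟨⟨t,⟨t,e⟩⟩,⟨e,⟨t,e⟩⟩⟩⟩.
[γ [β ρ]]: [β ρ] is ⟨⟨⟨t,e⟩,⟨t,t⟩⟩,⟨⟨t,⟨t,e⟩⟩,⟨e,⟨t,e⟩⟩⟩⟩, γ is ⟨⟨t,e⟩,⟨t,t⟩⟩; result ⟨⟨t,⟨t,e⟩⟩,⟨e,⟨t,e⟩⟩⟩.
[[γ [β ρ]] ζ]: ζ is ⟨⟨⟨t,⟨t,e⟩⟩,⟨e,⟨t,e⟩⟩⟩,e⟩, [γ [β ρ]] is ⟨⟨t,⟨t,e⟩⟩,⟨e,⟨t,e⟩⟩⟩; result e.
[[[γ [β ρ]] ζ] ξ]: ξ is ⟨e,e⟩, [[γ [β ρ]] ζ] is e; result e.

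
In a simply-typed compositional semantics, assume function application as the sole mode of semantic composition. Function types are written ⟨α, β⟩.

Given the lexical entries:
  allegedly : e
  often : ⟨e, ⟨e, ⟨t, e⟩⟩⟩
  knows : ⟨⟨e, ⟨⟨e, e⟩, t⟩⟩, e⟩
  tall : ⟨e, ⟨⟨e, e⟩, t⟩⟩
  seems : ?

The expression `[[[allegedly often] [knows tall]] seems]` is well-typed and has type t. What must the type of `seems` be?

For [[[allegedly often] [knows tall]] seems] to have type t with [[allegedly often] [knows tall]] of type ⟨t, e⟩, seems must be the function: seems : ⟨⟨t, e⟩, t⟩.

⟨⟨t, e⟩, t⟩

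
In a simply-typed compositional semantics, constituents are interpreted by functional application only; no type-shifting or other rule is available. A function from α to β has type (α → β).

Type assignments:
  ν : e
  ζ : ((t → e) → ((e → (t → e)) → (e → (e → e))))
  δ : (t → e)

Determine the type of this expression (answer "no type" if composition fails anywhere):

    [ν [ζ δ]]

At [ζ δ], ζ : ((t → e) → ((e → (t → e)) → (e → (e → e)))) takes δ : (t → e), giving ((e → (t → e)) → (e → (e → e))).
[ν [ζ δ]]: e with ((e → (t → e)) → (e → (e → e))) — neither is a function whose domain matches the other; composition fails here.

no type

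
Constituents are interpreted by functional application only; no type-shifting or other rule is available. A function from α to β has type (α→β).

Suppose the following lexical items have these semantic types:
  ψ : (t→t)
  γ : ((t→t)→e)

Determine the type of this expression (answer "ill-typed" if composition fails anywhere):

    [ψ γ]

e

At [ψ γ], γ : ((t→t)→e) takes ψ : (t→t), giving e.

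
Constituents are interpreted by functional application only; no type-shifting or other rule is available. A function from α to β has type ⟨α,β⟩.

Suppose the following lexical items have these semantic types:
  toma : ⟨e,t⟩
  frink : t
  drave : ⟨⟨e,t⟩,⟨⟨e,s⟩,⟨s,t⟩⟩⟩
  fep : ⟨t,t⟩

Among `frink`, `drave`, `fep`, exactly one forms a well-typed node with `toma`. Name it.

drave

frink : t — no; toma wants e, and frink wants nothing (atomic).
drave — combines: drave : ⟨⟨e,t⟩,⟨⟨e,s⟩,⟨s,t⟩⟩⟩ takes toma : ⟨e,t⟩ as argument, giving ⟨⟨e,s⟩,⟨s,t⟩⟩.
fep : ⟨t,t⟩ — no; toma wants e, and fep wants t.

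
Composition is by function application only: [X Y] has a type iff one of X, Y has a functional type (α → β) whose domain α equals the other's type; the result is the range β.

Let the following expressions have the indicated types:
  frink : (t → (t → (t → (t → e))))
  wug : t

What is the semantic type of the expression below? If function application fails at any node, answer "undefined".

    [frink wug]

(t → (t → (t → e)))

[frink wug]: (t → (t → (t → (t → e)))) applied to t yields (t → (t → (t → e))).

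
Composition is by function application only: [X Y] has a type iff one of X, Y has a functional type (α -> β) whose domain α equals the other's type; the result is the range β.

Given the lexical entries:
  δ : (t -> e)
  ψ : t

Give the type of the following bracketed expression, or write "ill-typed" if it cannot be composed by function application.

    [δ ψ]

At [δ ψ], δ : (t -> e) takes ψ : t, giving e.

e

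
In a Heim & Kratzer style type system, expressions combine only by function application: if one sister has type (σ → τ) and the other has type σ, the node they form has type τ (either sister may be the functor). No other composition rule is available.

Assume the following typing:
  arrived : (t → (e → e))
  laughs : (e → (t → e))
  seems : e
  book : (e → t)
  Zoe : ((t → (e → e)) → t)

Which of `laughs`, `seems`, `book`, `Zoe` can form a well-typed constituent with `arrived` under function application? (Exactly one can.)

laughs : (e → (t → e)) — arrived needs t; laughs needs e; neither fits.
seems : e — arrived needs t; seems needs nothing (atomic); neither fits.
book : (e → t) — arrived needs t; book needs e; neither fits.
Zoe — combines: Zoe : ((t → (e → e)) → t) takes arrived : (t → (e → e)) as argument, giving t.

Zoe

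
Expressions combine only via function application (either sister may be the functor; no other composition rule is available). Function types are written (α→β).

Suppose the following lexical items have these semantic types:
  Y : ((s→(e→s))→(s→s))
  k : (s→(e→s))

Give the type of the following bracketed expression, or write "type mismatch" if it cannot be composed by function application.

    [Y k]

(s→s)

[Y k]: ((s→(e→s))→(s→s)) applied to (s→(e→s)) yields (s→s).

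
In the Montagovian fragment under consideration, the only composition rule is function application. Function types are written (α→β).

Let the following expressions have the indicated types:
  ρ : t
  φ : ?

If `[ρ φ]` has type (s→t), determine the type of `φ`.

(t→(s→t))

[ρ φ] must have type (s→t). The sister ρ has type t; that is not a function onto (s→t), so φ must be the functor, of type (t→(s→t)).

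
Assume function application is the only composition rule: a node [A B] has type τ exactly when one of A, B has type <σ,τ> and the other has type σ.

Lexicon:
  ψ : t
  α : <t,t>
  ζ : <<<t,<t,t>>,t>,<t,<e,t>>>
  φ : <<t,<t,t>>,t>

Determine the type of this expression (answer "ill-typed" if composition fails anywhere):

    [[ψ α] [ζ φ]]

<e,t>

[ψ α]: <t,t> applied to t yields t.
[ζ φ]: <<<t,<t,t>>,t>,<t,<e,t>>> applied to <<t,<t,t>>,t> yields <t,<e,t>>.
[[ψ α] [ζ φ]]: <t,<e,t>> applied to t yields <e,t>.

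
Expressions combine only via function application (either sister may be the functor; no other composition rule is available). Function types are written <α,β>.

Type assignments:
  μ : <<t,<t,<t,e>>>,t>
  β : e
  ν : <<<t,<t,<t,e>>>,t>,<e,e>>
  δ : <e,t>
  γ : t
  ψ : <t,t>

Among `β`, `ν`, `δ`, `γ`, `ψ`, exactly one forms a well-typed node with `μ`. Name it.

β : e — neither side's domain matches the other.
ν — combines: ν : <<<t,<t,<t,e>>>,t>,<e,e>> takes μ : <<t,<t,<t,e>>>,t> as argument, giving <e,e>.
δ : <e,t> — neither side's domain matches the other.
γ : t — neither side's domain matches the other.
ψ : <t,t> — neither side's domain matches the other.

ν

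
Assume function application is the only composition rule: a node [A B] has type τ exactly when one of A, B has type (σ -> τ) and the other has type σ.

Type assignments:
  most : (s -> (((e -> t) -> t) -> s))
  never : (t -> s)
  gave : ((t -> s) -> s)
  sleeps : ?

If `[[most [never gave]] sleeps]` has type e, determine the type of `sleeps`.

[[most [never gave]] sleeps] is required to be e. [most [never gave]] : (((e -> t) -> t) -> s) cannot yield e as functor, so sleeps : ((((e -> t) -> t) -> s) -> e).

((((e -> t) -> t) -> s) -> e)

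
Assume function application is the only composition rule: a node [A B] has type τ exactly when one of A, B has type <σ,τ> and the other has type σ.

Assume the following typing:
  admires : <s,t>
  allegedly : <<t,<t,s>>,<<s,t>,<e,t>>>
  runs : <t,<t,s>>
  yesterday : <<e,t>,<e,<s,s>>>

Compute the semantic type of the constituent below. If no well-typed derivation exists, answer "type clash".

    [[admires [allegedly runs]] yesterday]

[allegedly runs]: <<t,<t,s>>,<<s,t>,<e,t>>> applied to <t,<t,s>> yields <<s,t>,<e,t>>.
[admires [allegedly runs]]: <<s,t>,<e,t>> applied to <s,t> yields <e,t>.
[[admires [allegedly runs]] yesterday]: <<e,t>,<e,<s,s>>> applied to <e,t> yields <e,<s,s>>.

<e,<s,s>>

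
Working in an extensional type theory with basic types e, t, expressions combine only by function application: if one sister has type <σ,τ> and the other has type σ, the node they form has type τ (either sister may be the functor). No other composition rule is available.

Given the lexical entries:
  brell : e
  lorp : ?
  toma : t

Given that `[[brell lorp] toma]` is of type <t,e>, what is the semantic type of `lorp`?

<e,<t,<t,e>>>

[[brell lorp] toma] must have type <t,e>. The sister toma has type t; that is not a function onto <t,e>, so [brell lorp] must be the functor, of type <t,<t,e>>.
[brell lorp] must have type <t,<t,e>>. The sister brell has type e; that is not a function onto <t,<t,e>>, so lorp must be the functor, of type <e,<t,<t,e>>>.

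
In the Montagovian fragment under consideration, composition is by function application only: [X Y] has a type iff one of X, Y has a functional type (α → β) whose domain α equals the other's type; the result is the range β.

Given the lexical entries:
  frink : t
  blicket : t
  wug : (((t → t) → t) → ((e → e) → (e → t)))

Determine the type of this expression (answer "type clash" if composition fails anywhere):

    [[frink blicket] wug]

type clash

[frink blicket]: t and t cannot combine by function application — type clash.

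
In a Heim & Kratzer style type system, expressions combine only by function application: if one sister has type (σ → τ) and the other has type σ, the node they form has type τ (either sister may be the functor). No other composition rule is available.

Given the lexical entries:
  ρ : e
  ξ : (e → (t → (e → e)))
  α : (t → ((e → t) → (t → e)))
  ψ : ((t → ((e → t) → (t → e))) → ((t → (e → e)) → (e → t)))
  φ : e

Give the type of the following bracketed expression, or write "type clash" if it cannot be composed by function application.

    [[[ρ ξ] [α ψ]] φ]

t

[ρ ξ] — ξ of type (e → (t → (e → e))) combines with ρ of type e: type (t → (e → e)).
[α ψ] — ψ of type ((t → ((e → t) → (t → e))) → ((t → (e → e)) → (e → t))) combines with α of type (t → ((e → t) → (t → e))): type ((t → (e → e)) → (e → t)).
[[ρ ξ] [α ψ]] — [α ψ] of type ((t → (e → e)) → (e → t)) combines with [ρ ξ] of type (t → (e → e)): type (e → t).
[[[ρ ξ] [α ψ]] φ] — [[ρ ξ] [α ψ]] of type (e → t) combines with φ of type e: type t.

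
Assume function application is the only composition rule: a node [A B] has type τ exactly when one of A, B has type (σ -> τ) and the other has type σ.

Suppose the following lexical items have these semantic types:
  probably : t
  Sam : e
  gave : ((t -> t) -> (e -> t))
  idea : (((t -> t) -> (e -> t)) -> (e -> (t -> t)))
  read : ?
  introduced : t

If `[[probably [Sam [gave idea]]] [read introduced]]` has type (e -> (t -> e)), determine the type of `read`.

(t -> (t -> (e -> (t -> e))))

[[probably [Sam [gave idea]]] [read introduced]] must have type (e -> (t -> e)). The sister [probably [Sam [gave idea]]] has type t; that is not a function onto (e -> (t -> e)), so [read introduced] must be the functor, of type (t -> (e -> (t -> e))).
[read introduced] must have type (t -> (e -> (t -> e))). The sister introduced has type t; that is not a function onto (t -> (e -> (t -> e))), so read must be the functor, of type (t -> (t -> (e -> (t -> e)))).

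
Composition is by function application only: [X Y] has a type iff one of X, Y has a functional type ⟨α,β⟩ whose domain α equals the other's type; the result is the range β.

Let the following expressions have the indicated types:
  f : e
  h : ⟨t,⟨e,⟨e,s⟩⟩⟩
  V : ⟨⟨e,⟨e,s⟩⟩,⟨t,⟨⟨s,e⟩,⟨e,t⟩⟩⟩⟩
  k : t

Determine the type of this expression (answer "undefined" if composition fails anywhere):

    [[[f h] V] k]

At [f h]: neither e nor ⟨t,⟨e,⟨e,s⟩⟩⟩ can take the other as argument; the node is ill-typed.

undefined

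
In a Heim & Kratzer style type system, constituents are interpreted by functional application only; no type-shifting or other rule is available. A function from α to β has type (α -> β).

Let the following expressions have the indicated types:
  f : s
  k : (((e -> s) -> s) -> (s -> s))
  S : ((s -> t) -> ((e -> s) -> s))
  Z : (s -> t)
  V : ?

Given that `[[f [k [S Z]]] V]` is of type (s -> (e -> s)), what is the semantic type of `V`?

(s -> (s -> (e -> s)))

For [[f [k [S Z]]] V] to have type (s -> (e -> s)) with [f [k [S Z]]] of type s, V must be the function: V : (s -> (s -> (e -> s))).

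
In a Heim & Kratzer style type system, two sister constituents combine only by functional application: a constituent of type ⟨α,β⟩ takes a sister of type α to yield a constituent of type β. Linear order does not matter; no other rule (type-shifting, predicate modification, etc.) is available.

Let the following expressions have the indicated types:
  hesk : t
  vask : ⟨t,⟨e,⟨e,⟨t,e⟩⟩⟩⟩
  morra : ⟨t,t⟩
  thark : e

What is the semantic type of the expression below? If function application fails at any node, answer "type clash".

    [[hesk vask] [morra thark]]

type clash

At [hesk vask], vask : ⟨t,⟨e,⟨e,⟨t,e⟩⟩⟩⟩ takes hesk : t, giving ⟨e,⟨e,⟨t,e⟩⟩⟩.
At [morra thark]: neither ⟨t,t⟩ nor e can take the other as argument; the node is ill-typed.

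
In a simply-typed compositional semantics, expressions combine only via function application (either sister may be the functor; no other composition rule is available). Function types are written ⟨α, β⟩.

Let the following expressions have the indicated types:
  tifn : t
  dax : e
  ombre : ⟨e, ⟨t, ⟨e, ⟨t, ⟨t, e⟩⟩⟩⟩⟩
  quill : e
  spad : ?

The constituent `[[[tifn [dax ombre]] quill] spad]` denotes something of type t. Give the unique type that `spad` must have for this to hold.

For [[[tifn [dax ombre]] quill] spad] to have type t with [[tifn [dax ombre]] quill] of type ⟨t, ⟨t, e⟩⟩, spad must be the function: spad : ⟨⟨t, ⟨t, e⟩⟩, t⟩.

⟨⟨t, ⟨t, e⟩⟩, t⟩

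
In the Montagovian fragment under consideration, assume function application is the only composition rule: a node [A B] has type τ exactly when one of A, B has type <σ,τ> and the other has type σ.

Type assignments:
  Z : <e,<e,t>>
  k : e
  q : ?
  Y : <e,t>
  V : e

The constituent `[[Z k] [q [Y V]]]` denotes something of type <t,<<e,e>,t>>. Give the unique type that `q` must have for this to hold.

<t,<<e,t>,<t,<<e,e>,t>>>>

[[Z k] [q [Y V]]] is required to be <t,<<e,e>,t>>. [Z k] : <e,t> cannot yield <t,<<e,e>,t>> as functor, so [q [Y V]] : <<e,t>,<t,<<e,e>,t>>>.
[q [Y V]] is required to be <<e,t>,<t,<<e,e>,t>>>. [Y V] : t cannot yield <<e,t>,<t,<<e,e>,t>>> as functor, so q : <t,<<e,t>,<t,<<e,e>,t>>>>.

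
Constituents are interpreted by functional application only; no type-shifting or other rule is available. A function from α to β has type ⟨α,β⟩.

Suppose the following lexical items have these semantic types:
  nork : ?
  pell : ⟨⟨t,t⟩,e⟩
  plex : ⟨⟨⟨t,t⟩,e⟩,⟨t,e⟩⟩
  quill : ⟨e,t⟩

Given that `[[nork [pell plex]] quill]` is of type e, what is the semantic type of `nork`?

[[nork [pell plex]] quill] is required to be e. quill : ⟨e,t⟩ cannot yield e as functor, so [nork [pell plex]] : ⟨⟨e,t⟩,e⟩.
[nork [pell plex]] is required to be ⟨⟨e,t⟩,e⟩. [pell plex] : ⟨t,e⟩ cannot yield ⟨⟨e,t⟩,e⟩ as functor, so nork : ⟨⟨t,e⟩,⟨⟨e,t⟩,e⟩⟩.

⟨⟨t,e⟩,⟨⟨e,t⟩,e⟩⟩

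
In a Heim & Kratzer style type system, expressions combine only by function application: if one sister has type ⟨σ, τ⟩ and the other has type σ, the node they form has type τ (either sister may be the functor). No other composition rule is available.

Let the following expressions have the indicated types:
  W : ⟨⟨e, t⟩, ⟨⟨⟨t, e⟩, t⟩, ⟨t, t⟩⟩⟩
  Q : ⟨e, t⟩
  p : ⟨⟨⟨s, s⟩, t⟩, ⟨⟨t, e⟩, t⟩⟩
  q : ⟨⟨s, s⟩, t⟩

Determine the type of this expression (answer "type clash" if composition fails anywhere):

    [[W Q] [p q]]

[W Q]: ⟨⟨e, t⟩, ⟨⟨⟨t, e⟩, t⟩, ⟨t, t⟩⟩⟩ applied to ⟨e, t⟩ yields ⟨⟨⟨t, e⟩, t⟩, ⟨t, t⟩⟩.
[p q]: ⟨⟨⟨s, s⟩, t⟩, ⟨⟨t, e⟩, t⟩⟩ applied to ⟨⟨s, s⟩, t⟩ yields ⟨⟨t, e⟩, t⟩.
[[W Q] [p q]]: ⟨⟨⟨t, e⟩, t⟩, ⟨t, t⟩⟩ applied to ⟨⟨t, e⟩, t⟩ yields ⟨t, t⟩.

⟨t, t⟩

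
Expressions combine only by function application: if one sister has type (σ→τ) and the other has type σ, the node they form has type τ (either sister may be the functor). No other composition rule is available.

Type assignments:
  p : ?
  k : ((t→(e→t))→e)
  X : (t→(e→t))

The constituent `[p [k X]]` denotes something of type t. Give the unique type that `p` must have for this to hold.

(e→t)

[p [k X]] must have type t. The sister [k X] has type e; that is not a function onto t, so p must be the functor, of type (e→t).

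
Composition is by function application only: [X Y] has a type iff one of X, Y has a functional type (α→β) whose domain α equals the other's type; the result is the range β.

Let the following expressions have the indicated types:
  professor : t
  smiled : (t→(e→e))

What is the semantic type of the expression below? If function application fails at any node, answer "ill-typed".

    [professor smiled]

[professor smiled]: smiled is (t→(e→e)), professor is t; result (e→e).

(e→e)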